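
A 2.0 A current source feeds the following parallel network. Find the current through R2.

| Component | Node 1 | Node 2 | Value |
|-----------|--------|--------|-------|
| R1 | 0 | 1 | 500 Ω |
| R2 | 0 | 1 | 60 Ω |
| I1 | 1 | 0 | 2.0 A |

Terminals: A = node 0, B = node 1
All resistors sit directly between nodes 0 and 1, so they are in parallel and share one voltage V; the full source current 2 A splits among them.
1/R_par = 1/500 + 1/60 = 0.01867 S  =>  R_par = 53.57 Ω
V = I × R_par = 2 × 53.57 = 107.1 V
I_R2 = V/R2 = 107.1/60 = 1.786 A

Final answer: 1.786 A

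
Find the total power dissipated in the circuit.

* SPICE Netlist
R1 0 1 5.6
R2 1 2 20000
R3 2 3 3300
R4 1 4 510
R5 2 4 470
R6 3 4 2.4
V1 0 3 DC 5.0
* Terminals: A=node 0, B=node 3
Nodal analysis, taking node 3 as the 0 V reference.
Source V1 fixes V_0 = 5 V.
KCL at each unknown node (sum of currents leaving = 0; resistances in Ω):
  Node 1: (V_1 - 5)/5.6 + (V_1 - V_2)/20000 + (V_1 - V_4)/510 = 0
  Node 2: (V_2 - V_1)/20000 + (V_2 - 0)/3300 + (V_2 - V_4)/470 = 0
  Node 4: (V_4 - V_1)/510 + (V_4 - V_2)/470 + (V_4 - 0)/2.4 = 0
Collecting terms (coefficients in siemens):
  0.1806·V_1 - 0.00005·V_2 - 0.001961·V_4 = 0.8929
  0.002481·V_2 - 0.00005·V_1 - 0.002128·V_4 = 0
  0.4208·V_4 - 0.001961·V_1 - 0.002128·V_2 = 0
Solving these 3 simultaneous equations (Gaussian elimination) gives:
  V_1 = 4.945 V, V_2 = 0.1199 V, V_4 = 0.02365 V
Power in each resistor, P = (ΔV)²/R:
  P_R1 = (5 - 4.945)²/5.6 = 0.0005478 W
  P_R2 = (4.945 - 0.1199)²/20000 = 0.001164 W
  P_R3 = (0.1199 - 0)²/3300 = 0.00000436 W
  P_R4 = (4.945 - 0.02365)²/510 = 0.04748 W
  P_R5 = (0.1199 - 0.02365)²/470 = 0.00001973 W
  P_R6 = (0 - 0.02365)²/2.4 = 0.000233 W
P_total = P_R1 + P_R2 + P_R3 + P_R4 + P_R5 + P_R6 = 0.04945 W

Final answer: 0.04945 W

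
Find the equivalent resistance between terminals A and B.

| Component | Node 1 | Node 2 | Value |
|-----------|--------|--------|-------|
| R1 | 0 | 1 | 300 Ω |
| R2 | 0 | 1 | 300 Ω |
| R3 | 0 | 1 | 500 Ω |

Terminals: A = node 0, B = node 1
Reduce the network between node 0 (A) and node 1 (B) by series/parallel combination:
  Rp1 = R1 ‖ R2 ‖ R3 (parallel, all between nodes 0 and 1) = 1/(1/300 + 1/300 + 1/500) = 115.4 Ω
R_eq = 115.4 Ω

Final answer: 115.4 Ω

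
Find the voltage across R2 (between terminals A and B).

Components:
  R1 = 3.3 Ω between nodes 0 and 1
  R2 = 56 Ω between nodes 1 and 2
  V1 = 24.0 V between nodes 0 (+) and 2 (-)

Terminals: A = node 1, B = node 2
R1 and R2 are in series across V1 (node 0 → node 1 → node 2), and the output A–B is taken across R2, so this is a voltage divider.
Series current: I = V1/(R1 + R2) = 24/(3.3 + 56) = 24/59.3 = 0.4047 A
V_R2 = I × R2 = V1 × R2/(R1 + R2) = 24 × 56/59.3 = 22.66 V

Final answer: 22.66 V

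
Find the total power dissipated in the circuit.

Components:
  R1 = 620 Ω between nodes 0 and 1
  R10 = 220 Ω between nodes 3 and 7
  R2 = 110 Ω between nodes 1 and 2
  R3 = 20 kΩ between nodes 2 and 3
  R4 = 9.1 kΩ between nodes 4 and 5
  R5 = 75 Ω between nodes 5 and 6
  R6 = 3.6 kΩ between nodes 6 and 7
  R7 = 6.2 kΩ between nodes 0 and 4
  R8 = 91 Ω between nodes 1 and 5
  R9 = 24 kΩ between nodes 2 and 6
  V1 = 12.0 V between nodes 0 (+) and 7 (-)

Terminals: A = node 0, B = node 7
Nodal analysis, taking node 7 as the 0 V reference.
Source V1 fixes V_0 = 12 V.
KCL at each unknown node (sum of currents leaving = 0; resistances in Ω):
  Node 1: (V_1 - 12)/620 + (V_1 - V_2)/110 + (V_1 - V_5)/91 = 0
  Node 2: (V_2 - V_1)/110 + (V_2 - V_3)/20000 + (V_2 - V_6)/24000 = 0
  Node 3: (V_3 - V_2)/20000 + (V_3 - 0)/220 = 0
  Node 4: (V_4 - V_5)/9100 + (V_4 - 12)/6200 = 0
  Node 5: (V_5 - V_4)/9100 + (V_5 - V_6)/75 + (V_5 - V_1)/91 = 0
  Node 6: (V_6 - V_5)/75 + (V_6 - 0)/3600 + (V_6 - V_2)/24000 = 0
Collecting terms (coefficients in siemens):
  0.02169·V_1 - 0.009091·V_2 - 0.01099·V_5 = 0.01935
  0.009183·V_2 - 0.009091·V_1 - 0.00005·V_3 - 0.00004167·V_6 = 0
  0.004595·V_3 - 0.00005·V_2 = 0
  0.0002712·V_4 - 0.0001099·V_5 = 0.001935
  0.02443·V_5 - 0.01099·V_1 - 0.0001099·V_4 - 0.01333·V_6 = 0
  0.01365·V_6 - 0.00004167·V_2 - 0.01333·V_5 = 0
Solving these 6 simultaneous equations (Gaussian elimination) gives:
  V_1 = 10.11 V, V_2 = 10.05 V, V_3 = 0.1094 V, V_4 = 11.14 V
  V_5 = 9.88 V, V_6 = 9.679 V
Power in each resistor, P = (ΔV)²/R:
  P_R1 = (12 - 10.11)²/620 = 0.005758 W
  P_R2 = (10.11 - 10.05)²/110 = 0.00002893 W
  P_R3 = (10.05 - 0.1094)²/20000 = 0.004945 W
  P_R4 = (11.14 - 9.88)²/9100 = 0.0001747 W
  P_R5 = (9.88 - 9.679)²/75 = 0.0005359 W
  P_R6 = (9.679 - 0)²/3600 = 0.02603 W
  P_R7 = (12 - 11.14)²/6200 = 0.000119 W
  P_R8 = (10.11 - 9.88)²/91 = 0.0005846 W
  P_R9 = (10.05 - 9.679)²/24000 = 0.000005851 W
  P_R10 = (0.1094 - 0)²/220 = 0.00005439 W
P_total = P_R1 + P_R2 + P_R3 + P_R4 + P_R5 + P_R6 + P_R7 + P_R8 + P_R9 + P_R10 = 0.03823 W

Final answer: 0.03823 W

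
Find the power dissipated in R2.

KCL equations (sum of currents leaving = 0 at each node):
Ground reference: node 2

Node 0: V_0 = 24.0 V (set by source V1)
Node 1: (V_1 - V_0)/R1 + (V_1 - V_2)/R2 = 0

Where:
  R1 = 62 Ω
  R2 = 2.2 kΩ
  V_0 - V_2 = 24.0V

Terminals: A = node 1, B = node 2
Nodal analysis, taking node 2 as the 0 V reference.
Source V1 fixes V_0 = 24 V.
KCL at each unknown node (sum of currents leaving = 0; resistances in Ω):
  Node 1: (V_1 - 24)/62 + (V_1 - 0)/2200 = 0
Collecting terms: 0.01658 × V_1 = 0.3871  =>  V_1 = 23.34 V
I_R2 = (V_1 - V_2)/R2 = (23.34 - 0)/2200 = 0.01061 A
P_R2 = I_R2² × R2 = (0.01061)² × 2200 = 0.2477 W

Final answer: 0.2477 W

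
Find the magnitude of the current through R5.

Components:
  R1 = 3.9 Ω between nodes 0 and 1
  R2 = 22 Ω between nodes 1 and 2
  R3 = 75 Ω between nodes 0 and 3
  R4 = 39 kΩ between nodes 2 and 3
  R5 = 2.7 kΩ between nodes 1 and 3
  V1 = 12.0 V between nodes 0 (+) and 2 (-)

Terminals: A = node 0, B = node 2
Nodal analysis, taking node 2 as the 0 V reference.
Source V1 fixes V_0 = 12 V.
KCL at each unknown node (sum of currents leaving = 0; resistances in Ω):
  Node 1: (V_1 - 12)/3.9 + (V_1 - 0)/22 + (V_1 - V_3)/2700 = 0
  Node 3: (V_3 - 12)/75 + (V_3 - 0)/39000 + (V_3 - V_1)/2700 = 0
Collecting terms (coefficients in siemens):
  0.3022·V_1 - 0.0003704·V_3 = 3.077
  0.01373·V_3 - 0.0003704·V_1 = 0.16
Determinant D = (0.3022)(0.01373) - (-0.0003704)(-0.0003704) = 0.004149
V_1 = [(3.077)(0.01373) - (-0.0003704)(0.16)]/D = 10.2 V
V_3 = [(0.3022)(0.16) - (3.077)(-0.0003704)]/D = 11.93 V
I_R5 = (V_1 - V_3)/R5 = (10.2 - 11.93)/2700 = -0.0006421 A
|I_R5| = 0.0006421 A

Final answer: |I_R5| = 0.0006421 A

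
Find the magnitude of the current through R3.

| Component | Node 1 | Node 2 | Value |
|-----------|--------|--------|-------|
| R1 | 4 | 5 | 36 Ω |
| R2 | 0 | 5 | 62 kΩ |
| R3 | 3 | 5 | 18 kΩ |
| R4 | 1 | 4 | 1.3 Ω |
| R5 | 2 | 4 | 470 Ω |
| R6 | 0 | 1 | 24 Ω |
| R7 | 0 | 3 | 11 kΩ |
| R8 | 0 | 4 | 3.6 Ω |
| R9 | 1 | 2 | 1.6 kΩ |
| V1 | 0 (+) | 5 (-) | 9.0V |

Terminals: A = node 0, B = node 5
Nodal analysis, taking node 5 as the 0 V reference.
Source V1 fixes V_0 = 9 V.
KCL at each unknown node (sum of currents leaving = 0; resistances in Ω):
  Node 1: (V_1 - V_4)/1.3 + (V_1 - 9)/24 + (V_1 - V_2)/1600 = 0
  Node 2: (V_2 - V_4)/470 + (V_2 - V_1)/1600 = 0
  Node 3: (V_3 - 0)/18000 + (V_3 - 9)/11000 = 0
  Node 4: (V_4 - 0)/36 + (V_4 - V_1)/1.3 + (V_4 - V_2)/470 + (V_4 - 9)/3.6 = 0
Collecting terms (coefficients in siemens):
  0.8115·V_1 - 0.000625·V_2 - 0.7692·V_4 = 0.375
  0.002753·V_2 - 0.000625·V_1 - 0.002128·V_4 = 0
  0.0001465·V_3 = 0.0008182
  1.077·V_4 - 0.7692·V_1 - 0.002128·V_2 = 2.5
Solving these 4 simultaneous equations (Gaussian elimination) gives:
  V_1 = 8.313 V, V_2 = 8.284 V, V_3 = 5.586 V, V_4 = 8.276 V
I_R3 = (V_3 - V_5)/R3 = (5.586 - 0)/18000 = 0.0003103 A
|I_R3| = 0.0003103 A

Final answer: |I_R3| = 0.0003103 A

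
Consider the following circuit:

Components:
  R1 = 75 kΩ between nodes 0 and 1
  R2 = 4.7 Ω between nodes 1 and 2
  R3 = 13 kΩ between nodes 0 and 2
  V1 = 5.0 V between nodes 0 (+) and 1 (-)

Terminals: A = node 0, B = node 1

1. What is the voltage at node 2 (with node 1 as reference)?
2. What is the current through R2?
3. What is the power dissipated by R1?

Nodal analysis, taking node 1 as the 0 V reference.
Source V1 fixes V_0 = 5 V.
KCL at each unknown node (sum of currents leaving = 0; resistances in Ω):
  Node 2: (V_2 - 0)/4.7 + (V_2 - 5)/13000 = 0
Collecting terms: 0.2128 × V_2 = 0.0003846  =>  V_2 = 0.001807 V
Part 1:
  Read off the nodal solution: V_2 = 0.001807 V
Part 2:
  I_R2 = (V_1 - V_2)/R2 = (0 - 0.001807)/4.7 = -0.0003845 A
  Magnitude: I_R2 = 0.0003845 A
Part 3:
  I_R1 = (V_0 - V_1)/R1 = (5 - 0)/75000 = 0.00006667 A
  P_R1 = I_R1² × R1 = (0.00006667)² × 75000 = 0.0003333 W

Final answers:
1. V_2 = 0.001807 V
2. I_R2 = 0.0003845 A
3. P_R1 = 0.0003333 W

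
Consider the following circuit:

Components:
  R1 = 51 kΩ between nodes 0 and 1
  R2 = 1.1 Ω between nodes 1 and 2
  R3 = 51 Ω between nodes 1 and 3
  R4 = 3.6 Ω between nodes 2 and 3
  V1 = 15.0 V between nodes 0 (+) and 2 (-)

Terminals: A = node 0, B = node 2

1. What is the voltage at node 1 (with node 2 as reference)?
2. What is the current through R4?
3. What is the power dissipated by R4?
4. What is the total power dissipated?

Nodal analysis, taking node 2 as the 0 V reference.
Source V1 fixes V_0 = 15 V.
KCL at each unknown node (sum of currents leaving = 0; resistances in Ω):
  Node 1: (V_1 - 15)/51000 + (V_1 - 0)/1.1 + (V_1 - V_3)/51 = 0
  Node 3: (V_3 - V_1)/51 + (V_3 - 0)/3.6 = 0
Collecting terms (coefficients in siemens):
  0.9287·V_1 - 0.01961·V_3 = 0.0002941
  0.2974·V_3 - 0.01961·V_1 = 0
Determinant D = (0.9287)(0.2974) - (-0.01961)(-0.01961) = 0.2758
V_1 = [(0.0002941)(0.2974) - (-0.01961)(0)]/D = 0.0003171 V
V_3 = [(0.9287)(0) - (0.0002941)(-0.01961)]/D = 0.00002091 V
Part 1:
  Read off the nodal solution: V_1 = 0.0003171 V
Part 2:
  I_R4 = (V_2 - V_3)/R4 = (0 - 0.00002091)/3.6 = -0.000005808 A
  Magnitude: I_R4 = 0.000005808 A
Part 3:
  I_R4 = (V_2 - V_3)/R4 = (0 - 0.00002091)/3.6 = -0.000005808 A
  P_R4 = I_R4² × R4 = (-0.000005808)² × 3.6 = 0.0000000001215 W
Part 4:
  Power in each resistor, P = (ΔV)²/R:
    P_R1 = (15 - 0.0003171)²/51000 = 0.004412 W
    P_R2 = (0.0003171 - 0)²/1.1 = 0.00000009143 W
    P_R3 = (0.0003171 - 0.00002091)²/51 = 0.000000001721 W
    P_R4 = (0 - 0.00002091)²/3.6 = 0.0000000001215 W
  P_total = P_R1 + P_R2 + P_R3 + P_R4 = 0.004412 W

Final answers:
1. V_1 = 0.0003171 V
2. I_R4 = 5.808e-06 A
3. P_R4 = 1.215e-10 W
4. P_total = 0.004412 W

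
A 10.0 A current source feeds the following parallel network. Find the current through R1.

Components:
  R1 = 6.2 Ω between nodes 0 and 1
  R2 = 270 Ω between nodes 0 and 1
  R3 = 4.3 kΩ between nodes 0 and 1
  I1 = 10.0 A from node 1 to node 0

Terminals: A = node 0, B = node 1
All resistors sit directly between nodes 0 and 1, so they are in parallel and share one voltage V; the full source current 10 A splits among them.
1/R_par = 1/6.2 + 1/270 + 1/4300 = 0.1652 S  =>  R_par = 6.052 Ω
V = I × R_par = 10 × 6.052 = 60.52 V
I_R1 = V/R1 = 60.52/6.2 = 9.762 A

Final answer: 9.762 A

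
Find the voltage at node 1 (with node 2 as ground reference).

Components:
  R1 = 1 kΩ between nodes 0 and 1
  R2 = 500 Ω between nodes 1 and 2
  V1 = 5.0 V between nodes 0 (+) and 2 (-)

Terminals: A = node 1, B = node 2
Nodal analysis, taking node 2 as the 0 V reference.
Source V1 fixes V_0 = 5 V.
KCL at each unknown node (sum of currents leaving = 0; resistances in Ω):
  Node 1: (V_1 - 5)/1000 + (V_1 - 0)/500 = 0
Collecting terms: 0.003 × V_1 = 0.005  =>  V_1 = 1.667 V
The requested potential is V_1 = 1.667 V.

Final answer: V_1 = 1.667 V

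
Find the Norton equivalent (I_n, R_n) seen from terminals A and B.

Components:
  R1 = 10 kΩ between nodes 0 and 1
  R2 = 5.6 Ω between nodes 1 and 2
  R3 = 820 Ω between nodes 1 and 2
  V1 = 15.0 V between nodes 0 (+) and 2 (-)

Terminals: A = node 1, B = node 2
Find the Thévenin equivalent first; then I_n = V_th/R_th and R_n = R_th.
Step 1 — V_th is the open-circuit voltage V_A - V_B (nothing connected across the terminals).
Nodal analysis, taking node 2 as the 0 V reference.
Source V1 fixes V_0 = 15 V.
KCL at each unknown node (sum of currents leaving = 0; resistances in Ω):
  Node 1: (V_1 - 15)/10000 + (V_1 - 0)/5.6 + (V_1 - 0)/820 = 0
Collecting terms: 0.1799 × V_1 = 0.0015  =>  V_1 = 0.008338 V
V_th = V_1 - V_2 = 0.008338 - 0 = 0.008338 V
Step 2 — R_th: zero the source — replace V1 by a short circuit (node 2 merges into node 0) — and find the resistance seen between A (node 1) and B (node 0).
Reduce the network between node 1 (A) and node 0 (B) by series/parallel combination:
  Rp1 = R1 ‖ R2 ‖ R3 (parallel, all between nodes 0 and 1) = 1/(1/10000 + 1/5.6 + 1/820) = 5.559 Ω
R_th = 5.559 Ω
I_n = V_th/R_th = 0.008338/5.559 = 0.0015 A, and R_n = R_th = 5.559 Ω

Final answer: I_n = 0.0015 A, R_n = 5.559 Ω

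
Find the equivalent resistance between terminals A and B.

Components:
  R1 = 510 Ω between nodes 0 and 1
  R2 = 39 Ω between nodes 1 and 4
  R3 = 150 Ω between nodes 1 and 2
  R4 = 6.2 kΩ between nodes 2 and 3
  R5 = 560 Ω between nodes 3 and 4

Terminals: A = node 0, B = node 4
Reduce the network between node 0 (A) and node 4 (B) by series/parallel combination:
  Rs1 = R3 + R4 (series, joined only at node 2) = 150 + 6200 = 6350 Ω
  Rs2 = R5 + Rs1 (series, joined only at node 3) = 560 + 6350 = 6910 Ω
  Rp1 = R2 ‖ Rs2 (parallel, both between nodes 1 and 4) = 1/(1/39 + 1/6910) = 38.78 Ω
  Rs3 = R1 + Rp1 (series, joined only at node 1) = 510 + 38.78 = 548.8 Ω
R_eq = 548.8 Ω

Final answer: 548.8 Ω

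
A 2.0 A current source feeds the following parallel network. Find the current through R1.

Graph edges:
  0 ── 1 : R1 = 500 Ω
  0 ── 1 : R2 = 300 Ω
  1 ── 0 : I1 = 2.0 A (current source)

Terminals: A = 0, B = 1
All resistors sit directly between nodes 0 and 1, so they are in parallel and share one voltage V; the full source current 2 A splits among them.
1/R_par = 1/500 + 1/300 = 0.005333 S  =>  R_par = 187.5 Ω
V = I × R_par = 2 × 187.5 = 375 V
I_R1 = V/R1 = 375/500 = 0.75 A

Final answer: 0.75 A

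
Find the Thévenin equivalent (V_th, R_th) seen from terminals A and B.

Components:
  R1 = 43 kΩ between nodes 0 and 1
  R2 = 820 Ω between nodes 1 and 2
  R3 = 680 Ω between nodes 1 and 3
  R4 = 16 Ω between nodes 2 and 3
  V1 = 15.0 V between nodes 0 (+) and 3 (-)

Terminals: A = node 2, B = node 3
Step 1 — V_th is the open-circuit voltage V_A - V_B (nothing connected across the terminals).
Nodal analysis, taking node 3 as the 0 V reference.
Source V1 fixes V_0 = 15 V.
KCL at each unknown node (sum of currents leaving = 0; resistances in Ω):
  Node 1: (V_1 - 15)/43000 + (V_1 - V_2)/820 + (V_1 - 0)/680 = 0
  Node 2: (V_2 - V_1)/820 + (V_2 - 0)/16 = 0
Collecting terms (coefficients in siemens):
  0.002713·V_1 - 0.00122·V_2 = 0.0003488
  0.06372·V_2 - 0.00122·V_1 = 0
Determinant D = (0.002713)(0.06372) - (-0.00122)(-0.00122) = 0.0001714
V_1 = [(0.0003488)(0.06372) - (-0.00122)(0)]/D = 0.1297 V
V_2 = [(0.002713)(0) - (0.0003488)(-0.00122)]/D = 0.002482 V
V_th = V_2 - V_3 = 0.002482 - 0 = 0.002482 V
Step 2 — R_th: zero the source — replace V1 by a short circuit (node 3 merges into node 0) — and find the resistance seen between A (node 2) and B (node 0).
Reduce the network between node 2 (A) and node 0 (B) by series/parallel combination:
  Rp1 = R1 ‖ R3 (parallel, both between nodes 0 and 1) = 1/(1/43000 + 1/680) = 669.4 Ω
  Rs1 = R2 + Rp1 (series, joined only at node 1) = 820 + 669.4 = 1489 Ω
  Rp2 = R4 ‖ Rs1 (parallel, both between nodes 0 and 2) = 1/(1/16 + 1/1489) = 15.83 Ω
R_th = 15.83 Ω

Final answer: V_th = 0.002482 V, R_th = 15.83 Ω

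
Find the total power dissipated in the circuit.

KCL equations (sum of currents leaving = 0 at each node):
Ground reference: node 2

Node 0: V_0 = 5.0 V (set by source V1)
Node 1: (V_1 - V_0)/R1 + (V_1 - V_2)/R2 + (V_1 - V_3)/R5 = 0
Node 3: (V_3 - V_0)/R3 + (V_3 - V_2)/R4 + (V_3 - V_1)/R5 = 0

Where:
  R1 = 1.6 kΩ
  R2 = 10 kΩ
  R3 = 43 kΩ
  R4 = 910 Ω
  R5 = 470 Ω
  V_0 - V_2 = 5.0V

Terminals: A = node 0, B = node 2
Nodal analysis, taking node 2 as the 0 V reference.
Source V1 fixes V_0 = 5 V.
KCL at each unknown node (sum of currents leaving = 0; resistances in Ω):
  Node 1: (V_1 - 5)/1600 + (V_1 - 0)/10000 + (V_1 - V_3)/470 = 0
  Node 3: (V_3 - 5)/43000 + (V_3 - 0)/910 + (V_3 - V_1)/470 = 0
Collecting terms (coefficients in siemens):
  0.002853·V_1 - 0.002128·V_3 = 0.003125
  0.00325·V_3 - 0.002128·V_1 = 0.0001163
Determinant D = (0.002853)(0.00325) - (-0.002128)(-0.002128) = 0.000004744
V_1 = [(0.003125)(0.00325) - (-0.002128)(0.0001163)]/D = 2.193 V
V_3 = [(0.002853)(0.0001163) - (0.003125)(-0.002128)]/D = 1.472 V
Power in each resistor, P = (ΔV)²/R:
  P_R1 = (5 - 2.193)²/1600 = 0.004924 W
  P_R2 = (2.193 - 0)²/10000 = 0.0004809 W
  P_R3 = (5 - 1.472)²/43000 = 0.0002895 W
  P_R4 = (0 - 1.472)²/910 = 0.00238 W
  P_R5 = (2.193 - 1.472)²/470 = 0.001107 W
P_total = P_R1 + P_R2 + P_R3 + P_R4 + P_R5 = 0.009182 W

Final answer: 0.009182 W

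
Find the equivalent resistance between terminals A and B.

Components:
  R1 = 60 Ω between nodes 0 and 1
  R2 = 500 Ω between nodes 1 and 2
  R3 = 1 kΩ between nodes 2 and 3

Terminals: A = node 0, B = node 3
Reduce the network between node 0 (A) and node 3 (B) by series/parallel combination:
  Rs1 = R1 + R2 (series, joined only at node 1) = 60 + 500 = 560 Ω
  Rs2 = R3 + Rs1 (series, joined only at node 2) = 1000 + 560 = 1560 Ω
R_eq = 1.56 kΩ

Final answer: 1.56 kΩ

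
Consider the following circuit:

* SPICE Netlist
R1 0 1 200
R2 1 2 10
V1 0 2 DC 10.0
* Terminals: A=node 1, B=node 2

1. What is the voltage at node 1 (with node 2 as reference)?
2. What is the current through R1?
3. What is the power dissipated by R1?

Nodal analysis, taking node 2 as the 0 V reference.
Source V1 fixes V_0 = 10 V.
KCL at each unknown node (sum of currents leaving = 0; resistances in Ω):
  Node 1: (V_1 - 10)/200 + (V_1 - 0)/10 = 0
Collecting terms: 0.105 × V_1 = 0.05  =>  V_1 = 0.4762 V
Part 1:
  Read off the nodal solution: V_1 = 0.4762 V
Part 2:
  I_R1 = (V_0 - V_1)/R1 = (10 - 0.4762)/200 = 0.04762 A
  Magnitude: I_R1 = 0.04762 A
Part 3:
  I_R1 = (V_0 - V_1)/R1 = (10 - 0.4762)/200 = 0.04762 A
  P_R1 = I_R1² × R1 = (0.04762)² × 200 = 0.4535 W

Final answers:
1. V_1 = 0.4762 V
2. I_R1 = 0.04762 A
3. P_R1 = 0.4535 W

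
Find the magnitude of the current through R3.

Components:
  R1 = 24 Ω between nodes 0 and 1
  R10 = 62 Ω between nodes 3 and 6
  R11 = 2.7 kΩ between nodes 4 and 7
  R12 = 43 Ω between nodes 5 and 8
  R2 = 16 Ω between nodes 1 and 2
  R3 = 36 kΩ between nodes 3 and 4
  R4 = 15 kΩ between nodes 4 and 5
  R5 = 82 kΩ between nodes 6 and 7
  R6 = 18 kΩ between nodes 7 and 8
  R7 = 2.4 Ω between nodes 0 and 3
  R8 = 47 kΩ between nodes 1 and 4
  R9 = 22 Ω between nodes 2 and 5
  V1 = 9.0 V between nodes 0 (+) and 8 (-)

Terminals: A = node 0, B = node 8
Nodal analysis, taking node 8 as the 0 V reference.
Source V1 fixes V_0 = 9 V.
KCL at each unknown node (sum of currents leaving = 0; resistances in Ω):
  Node 1: (V_1 - 9)/24 + (V_1 - V_2)/16 + (V_1 - V_4)/47000 = 0
  Node 2: (V_2 - V_1)/16 + (V_2 - V_5)/22 = 0
  Node 3: (V_3 - V_4)/36000 + (V_3 - 9)/2.4 + (V_3 - V_6)/62 = 0
  Node 4: (V_4 - V_3)/36000 + (V_4 - V_5)/15000 + (V_4 - V_1)/47000 + (V_4 - V_7)/2700 = 0
  Node 5: (V_5 - V_4)/15000 + (V_5 - V_2)/22 + (V_5 - 0)/43 = 0
  Node 6: (V_6 - V_7)/82000 + (V_6 - V_3)/62 = 0
  Node 7: (V_7 - V_6)/82000 + (V_7 - 0)/18000 + (V_7 - V_4)/2700 = 0
Collecting terms (coefficients in siemens):
  0.1042·V_1 - 0.0625·V_2 - 0.00002128·V_4 = 0.375
  0.108·V_2 - 0.0625·V_1 - 0.04545·V_5 = 0
  0.4328·V_3 - 0.00002778·V_4 - 0.01613·V_6 = 3.75
  0.0004861·V_4 - 0.00002128·V_1 - 0.00002778·V_3 - 0.00006667·V_5 - 0.0003704·V_7 = 0
  0.06878·V_5 - 0.04545·V_2 - 0.00006667·V_4 = 0
  0.01614·V_6 - 0.01613·V_3 - 0.0000122·V_7 = 0
  0.0004381·V_7 - 0.0003704·V_4 - 0.0000122·V_6 = 0
Solving these 7 simultaneous equations (Gaussian elimination) gives:
  V_1 = 6.942 V, V_2 = 5.571 V, V_3 = 9 V, V_4 = 4.255 V
  V_5 = 3.686 V, V_6 = 8.996 V, V_7 = 3.848 V
I_R3 = (V_3 - V_4)/R3 = (9 - 4.255)/36000 = 0.0001318 A
|I_R3| = 0.0001318 A

Final answer: |I_R3| = 0.0001318 A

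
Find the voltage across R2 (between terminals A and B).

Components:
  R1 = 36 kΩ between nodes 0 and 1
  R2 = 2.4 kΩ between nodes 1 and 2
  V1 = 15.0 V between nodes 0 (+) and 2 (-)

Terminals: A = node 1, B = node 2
R1 and R2 are in series across V1 (node 0 → node 1 → node 2), and the output A–B is taken across R2, so this is a voltage divider.
Series current: I = V1/(R1 + R2) = 15/(36000 + 2400) = 15/38400 = 0.0003906 A
V_R2 = I × R2 = V1 × R2/(R1 + R2) = 15 × 2400/38400 = 0.9375 V

Final answer: 0.9375 V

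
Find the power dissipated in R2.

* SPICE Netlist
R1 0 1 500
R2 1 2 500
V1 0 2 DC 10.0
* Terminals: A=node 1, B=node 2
Nodal analysis, taking node 2 as the 0 V reference.
Source V1 fixes V_0 = 10 V.
KCL at each unknown node (sum of currents leaving = 0; resistances in Ω):
  Node 1: (V_1 - 10)/500 + (V_1 - 0)/500 = 0
Collecting terms: 0.004 × V_1 = 0.02  =>  V_1 = 5 V
I_R2 = (V_1 - V_2)/R2 = (5 - 0)/500 = 0.01 A
P_R2 = I_R2² × R2 = (0.01)² × 500 = 0.05 W

Final answer: 0.05 W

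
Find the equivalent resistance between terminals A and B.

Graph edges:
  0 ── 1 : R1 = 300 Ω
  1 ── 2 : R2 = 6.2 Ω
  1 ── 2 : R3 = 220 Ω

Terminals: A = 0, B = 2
Reduce the network between node 0 (A) and node 2 (B) by series/parallel combination:
  Rp1 = R2 ‖ R3 (parallel, both between nodes 1 and 2) = 1/(1/6.2 + 1/220) = 6.03 Ω
  Rs1 = R1 + Rp1 (series, joined only at node 1) = 300 + 6.03 = 306 Ω
R_eq = 306 Ω

Final answer: 306 Ω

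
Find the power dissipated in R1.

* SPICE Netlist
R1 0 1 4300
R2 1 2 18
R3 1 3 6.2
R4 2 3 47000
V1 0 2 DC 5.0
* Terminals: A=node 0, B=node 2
Nodal analysis, taking node 2 as the 0 V reference.
Source V1 fixes V_0 = 5 V.
KCL at each unknown node (sum of currents leaving = 0; resistances in Ω):
  Node 1: (V_1 - 5)/4300 + (V_1 - 0)/18 + (V_1 - V_3)/6.2 = 0
  Node 3: (V_3 - V_1)/6.2 + (V_3 - 0)/47000 = 0
Collecting terms (coefficients in siemens):
  0.2171·V_1 - 0.1613·V_3 = 0.001163
  0.1613·V_3 - 0.1613·V_1 = 0
Determinant D = (0.2171)(0.1613) - (-0.1613)(-0.1613) = 0.009003
V_1 = [(0.001163)(0.1613) - (-0.1613)(0)]/D = 0.02084 V
V_3 = [(0.2171)(0) - (0.001163)(-0.1613)]/D = 0.02083 V
I_R1 = (V_0 - V_1)/R1 = (5 - 0.02084)/4300 = 0.001158 A
P_R1 = I_R1² × R1 = (0.001158)² × 4300 = 0.005766 W

Final answer: 0.005766 W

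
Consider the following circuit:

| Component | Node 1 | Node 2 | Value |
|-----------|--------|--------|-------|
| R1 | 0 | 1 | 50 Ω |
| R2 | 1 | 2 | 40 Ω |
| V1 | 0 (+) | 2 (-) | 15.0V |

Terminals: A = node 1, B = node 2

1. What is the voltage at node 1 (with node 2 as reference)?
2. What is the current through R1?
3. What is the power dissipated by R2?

Nodal analysis, taking node 2 as the 0 V reference.
Source V1 fixes V_0 = 15 V.
KCL at each unknown node (sum of currents leaving = 0; resistances in Ω):
  Node 1: (V_1 - 15)/50 + (V_1 - 0)/40 = 0
Collecting terms: 0.045 × V_1 = 0.3  =>  V_1 = 6.667 V
Part 1:
  Read off the nodal solution: V_1 = 6.667 V
Part 2:
  I_R1 = (V_0 - V_1)/R1 = (15 - 6.667)/50 = 0.1667 A
  Magnitude: I_R1 = 0.1667 A
Part 3:
  I_R2 = (V_1 - V_2)/R2 = (6.667 - 0)/40 = 0.1667 A
  P_R2 = I_R2² × R2 = (0.1667)² × 40 = 1.111 W

Final answers:
1. V_1 = 6.667 V
2. I_R1 = 0.1667 A
3. P_R2 = 1.111 W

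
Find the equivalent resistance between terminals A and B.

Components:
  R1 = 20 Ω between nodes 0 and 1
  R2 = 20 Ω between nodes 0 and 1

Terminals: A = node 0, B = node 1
Reduce the network between node 0 (A) and node 1 (B) by series/parallel combination:
  Rp1 = R1 ‖ R2 (parallel, both between nodes 0 and 1) = 1/(1/20 + 1/20) = 10 Ω
R_eq = 10 Ω

Final answer: 10 Ω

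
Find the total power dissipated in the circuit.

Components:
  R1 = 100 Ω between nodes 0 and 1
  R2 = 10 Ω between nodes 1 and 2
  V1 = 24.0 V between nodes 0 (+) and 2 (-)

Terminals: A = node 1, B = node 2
Nodal analysis, taking node 2 as the 0 V reference.
Source V1 fixes V_0 = 24 V.
KCL at each unknown node (sum of currents leaving = 0; resistances in Ω):
  Node 1: (V_1 - 24)/100 + (V_1 - 0)/10 = 0
Collecting terms: 0.11 × V_1 = 0.24  =>  V_1 = 2.182 V
Power in each resistor, P = (ΔV)²/R:
  P_R1 = (24 - 2.182)²/100 = 4.76 W
  P_R2 = (2.182 - 0)²/10 = 0.476 W
P_total = P_R1 + P_R2 = 5.236 W

Final answer: 5.236 W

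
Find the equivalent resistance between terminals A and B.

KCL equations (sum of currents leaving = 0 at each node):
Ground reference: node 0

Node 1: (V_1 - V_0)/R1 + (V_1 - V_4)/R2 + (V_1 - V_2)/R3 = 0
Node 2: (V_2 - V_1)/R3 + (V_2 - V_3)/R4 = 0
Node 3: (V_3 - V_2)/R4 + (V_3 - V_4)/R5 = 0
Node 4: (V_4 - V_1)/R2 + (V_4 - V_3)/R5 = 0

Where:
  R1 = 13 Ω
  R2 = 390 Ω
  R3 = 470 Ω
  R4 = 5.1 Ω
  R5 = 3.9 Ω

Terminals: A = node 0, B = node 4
Reduce the network between node 0 (A) and node 4 (B) by series/parallel combination:
  Rs1 = R3 + R4 (series, joined only at node 2) = 470 + 5.1 = 475.1 Ω
  Rs2 = R5 + Rs1 (series, joined only at node 3) = 3.9 + 475.1 = 479 Ω
  Rp1 = R2 ‖ Rs2 (parallel, both between nodes 1 and 4) = 1/(1/390 + 1/479) = 215 Ω
  Rs3 = R1 + Rp1 (series, joined only at node 1) = 13 + 215 = 228 Ω
R_eq = 228 Ω

Final answer: 228 Ω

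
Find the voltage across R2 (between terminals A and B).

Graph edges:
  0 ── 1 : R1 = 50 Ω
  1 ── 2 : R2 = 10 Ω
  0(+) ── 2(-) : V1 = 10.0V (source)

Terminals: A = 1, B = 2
R1 and R2 are in series across V1 (node 0 → node 1 → node 2), and the output A–B is taken across R2, so this is a voltage divider.
Series current: I = V1/(R1 + R2) = 10/(50 + 10) = 10/60 = 0.1667 A
V_R2 = I × R2 = V1 × R2/(R1 + R2) = 10 × 10/60 = 1.667 V

Final answer: 1.667 V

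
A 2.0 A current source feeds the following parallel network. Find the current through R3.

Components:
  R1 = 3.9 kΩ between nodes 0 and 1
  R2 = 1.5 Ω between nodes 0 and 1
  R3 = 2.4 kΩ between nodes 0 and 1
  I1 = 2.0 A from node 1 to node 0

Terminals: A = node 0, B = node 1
All resistors sit directly between nodes 0 and 1, so they are in parallel and share one voltage V; the full source current 2 A splits among them.
1/R_par = 1/3900 + 1/1.5 + 1/2400 = 0.6673 S  =>  R_par = 1.498 Ω
V = I × R_par = 2 × 1.498 = 2.997 V
I_R3 = V/R3 = 2.997/2400 = 0.001249 A

Final answer: 0.001249 A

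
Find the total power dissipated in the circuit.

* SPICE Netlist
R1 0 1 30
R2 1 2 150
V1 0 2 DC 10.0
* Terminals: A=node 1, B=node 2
Nodal analysis, taking node 2 as the 0 V reference.
Source V1 fixes V_0 = 10 V.
KCL at each unknown node (sum of currents leaving = 0; resistances in Ω):
  Node 1: (V_1 - 10)/30 + (V_1 - 0)/150 = 0
Collecting terms: 0.04 × V_1 = 0.3333  =>  V_1 = 8.333 V
Power in each resistor, P = (ΔV)²/R:
  P_R1 = (10 - 8.333)²/30 = 0.09259 W
  P_R2 = (8.333 - 0)²/150 = 0.463 W
P_total = P_R1 + P_R2 = 0.5556 W

Final answer: 0.5556 W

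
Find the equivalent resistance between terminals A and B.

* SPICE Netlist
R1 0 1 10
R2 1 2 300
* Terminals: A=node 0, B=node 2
Reduce the network between node 0 (A) and node 2 (B) by series/parallel combination:
  Rs1 = R1 + R2 (series, joined only at node 1) = 10 + 300 = 310 Ω
R_eq = 310 Ω

Final answer: 310 Ω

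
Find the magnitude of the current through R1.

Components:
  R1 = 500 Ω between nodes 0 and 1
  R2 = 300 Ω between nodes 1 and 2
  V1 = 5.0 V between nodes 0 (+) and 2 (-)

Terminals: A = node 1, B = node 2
Nodal analysis, taking node 2 as the 0 V reference.
Source V1 fixes V_0 = 5 V.
KCL at each unknown node (sum of currents leaving = 0; resistances in Ω):
  Node 1: (V_1 - 5)/500 + (V_1 - 0)/300 = 0
Collecting terms: 0.005333 × V_1 = 0.01  =>  V_1 = 1.875 V
I_R1 = (V_0 - V_1)/R1 = (5 - 1.875)/500 = 0.00625 A
|I_R1| = 0.00625 A

Final answer: |I_R1| = 0.00625 A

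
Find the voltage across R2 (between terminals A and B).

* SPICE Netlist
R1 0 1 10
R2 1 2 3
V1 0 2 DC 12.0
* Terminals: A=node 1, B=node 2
R1 and R2 are in series across V1 (node 0 → node 1 → node 2), and the output A–B is taken across R2, so this is a voltage divider.
Series current: I = V1/(R1 + R2) = 12/(10 + 3) = 12/13 = 0.9231 A
V_R2 = I × R2 = V1 × R2/(R1 + R2) = 12 × 3/13 = 2.769 V

Final answer: 2.769 V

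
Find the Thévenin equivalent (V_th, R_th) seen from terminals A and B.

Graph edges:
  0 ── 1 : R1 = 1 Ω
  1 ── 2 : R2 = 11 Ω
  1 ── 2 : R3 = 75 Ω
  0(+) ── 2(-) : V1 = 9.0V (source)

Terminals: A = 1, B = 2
Step 1 — V_th is the open-circuit voltage V_A - V_B (nothing connected across the terminals).
Nodal analysis, taking node 2 as the 0 V reference.
Source V1 fixes V_0 = 9 V.
KCL at each unknown node (sum of currents leaving = 0; resistances in Ω):
  Node 1: (V_1 - 9)/1 + (V_1 - 0)/11 + (V_1 - 0)/75 = 0
Collecting terms: 1.104 × V_1 = 9  =>  V_1 = 8.15 V
V_th = V_1 - V_2 = 8.15 - 0 = 8.15 V
Step 2 — R_th: zero the source — replace V1 by a short circuit (node 2 merges into node 0) — and find the resistance seen between A (node 1) and B (node 0).
Reduce the network between node 1 (A) and node 0 (B) by series/parallel combination:
  Rp1 = R1 ‖ R2 ‖ R3 (parallel, all between nodes 0 and 1) = 1/(1/1 + 1/11 + 1/75) = 0.9056 Ω
R_th = 0.9056 Ω

Final answer: V_th = 8.15 V, R_th = 0.9056 Ω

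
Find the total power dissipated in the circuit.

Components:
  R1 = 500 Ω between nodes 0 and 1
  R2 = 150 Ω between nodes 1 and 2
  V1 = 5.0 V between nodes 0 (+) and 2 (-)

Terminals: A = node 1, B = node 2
Nodal analysis, taking node 2 as the 0 V reference.
Source V1 fixes V_0 = 5 V.
KCL at each unknown node (sum of currents leaving = 0; resistances in Ω):
  Node 1: (V_1 - 5)/500 + (V_1 - 0)/150 = 0
Collecting terms: 0.008667 × V_1 = 0.01  =>  V_1 = 1.154 V
Power in each resistor, P = (ΔV)²/R:
  P_R1 = (5 - 1.154)²/500 = 0.02959 W
  P_R2 = (1.154 - 0)²/150 = 0.008876 W
P_total = P_R1 + P_R2 = 0.03846 W

Final answer: 0.03846 W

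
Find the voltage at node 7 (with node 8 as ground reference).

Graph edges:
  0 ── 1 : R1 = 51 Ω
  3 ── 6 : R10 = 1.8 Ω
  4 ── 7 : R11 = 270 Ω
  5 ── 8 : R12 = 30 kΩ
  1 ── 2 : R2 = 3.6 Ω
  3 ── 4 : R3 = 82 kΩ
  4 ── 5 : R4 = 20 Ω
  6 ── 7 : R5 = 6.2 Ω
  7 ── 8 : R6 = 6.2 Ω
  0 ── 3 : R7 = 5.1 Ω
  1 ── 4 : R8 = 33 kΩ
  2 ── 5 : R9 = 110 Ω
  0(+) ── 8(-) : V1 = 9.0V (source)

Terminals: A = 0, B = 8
Nodal analysis, taking node 8 as the 0 V reference.
Source V1 fixes V_0 = 9 V.
KCL at each unknown node (sum of currents leaving = 0; resistances in Ω):
  Node 1: (V_1 - 9)/51 + (V_1 - V_2)/3.6 + (V_1 - V_4)/33000 = 0
  Node 2: (V_2 - V_1)/3.6 + (V_2 - V_5)/110 = 0
  Node 3: (V_3 - V_4)/82000 + (V_3 - 9)/5.1 + (V_3 - V_6)/1.8 = 0
  Node 4: (V_4 - V_3)/82000 + (V_4 - V_5)/20 + (V_4 - V_1)/33000 + (V_4 - V_7)/270 = 0
  Node 5: (V_5 - V_4)/20 + (V_5 - V_2)/110 + (V_5 - 0)/30000 = 0
  Node 6: (V_6 - V_7)/6.2 + (V_6 - V_3)/1.8 = 0
  Node 7: (V_7 - V_6)/6.2 + (V_7 - 0)/6.2 + (V_7 - V_4)/270 = 0
Collecting terms (coefficients in siemens):
  0.2974·V_1 - 0.2778·V_2 - 0.0000303·V_4 = 0.1765
  0.2869·V_2 - 0.2778·V_1 - 0.009091·V_5 = 0
  0.7516·V_3 - 0.0000122·V_4 - 0.5556·V_6 = 1.765
  0.05375·V_4 - 0.0000303·V_1 - 0.0000122·V_3 - 0.05·V_5 - 0.003704·V_7 = 0
  0.05912·V_5 - 0.009091·V_2 - 0.05·V_4 = 0
  0.7168·V_6 - 0.5556·V_3 - 0.1613·V_7 = 0
  0.3263·V_7 - 0.003704·V_4 - 0.1613·V_6 = 0
Solving these 7 simultaneous equations (Gaussian elimination) gives:
  V_1 = 8.313 V, V_2 = 8.264 V, V_3 = 6.643 V, V_4 = 6.524 V
  V_5 = 6.788 V, V_6 = 5.812 V, V_7 = 2.947 V
The requested potential is V_7 = 2.947 V.

Final answer: V_7 = 2.947 V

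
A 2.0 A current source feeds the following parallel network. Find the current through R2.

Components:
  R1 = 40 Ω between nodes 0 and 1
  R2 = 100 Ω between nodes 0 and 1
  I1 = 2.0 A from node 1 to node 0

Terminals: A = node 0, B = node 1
All resistors sit directly between nodes 0 and 1, so they are in parallel and share one voltage V; the full source current 2 A splits among them.
1/R_par = 1/40 + 1/100 = 0.035 S  =>  R_par = 28.57 Ω
V = I × R_par = 2 × 28.57 = 57.14 V
I_R2 = V/R2 = 57.14/100 = 0.5714 A

Final answer: 0.5714 A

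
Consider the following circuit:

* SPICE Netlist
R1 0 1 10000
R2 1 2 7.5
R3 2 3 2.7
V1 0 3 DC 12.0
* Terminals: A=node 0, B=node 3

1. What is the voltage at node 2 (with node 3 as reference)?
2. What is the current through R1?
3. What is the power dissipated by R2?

Nodal analysis, taking node 3 as the 0 V reference.
Source V1 fixes V_0 = 12 V.
KCL at each unknown node (sum of currents leaving = 0; resistances in Ω):
  Node 1: (V_1 - 12)/10000 + (V_1 - V_2)/7.5 = 0
  Node 2: (V_2 - V_1)/7.5 + (V_2 - 0)/2.7 = 0
Collecting terms (coefficients in siemens):
  0.1334·V_1 - 0.1333·V_2 = 0.0012
  0.5037·V_2 - 0.1333·V_1 = 0
Determinant D = (0.1334)(0.5037) - (-0.1333)(-0.1333) = 0.04943
V_1 = [(0.0012)(0.5037) - (-0.1333)(0)]/D = 0.01223 V
V_2 = [(0.1334)(0) - (0.0012)(-0.1333)]/D = 0.003237 V
Part 1:
  Read off the nodal solution: V_2 = 0.003237 V
Part 2:
  I_R1 = (V_0 - V_1)/R1 = (12 - 0.01223)/10000 = 0.001199 A
  Magnitude: I_R1 = 0.001199 A
Part 3:
  I_R2 = (V_1 - V_2)/R2 = (0.01223 - 0.003237)/7.5 = 0.001199 A
  P_R2 = I_R2² × R2 = (0.001199)² × 7.5 = 0.00001078 W

Final answers:
1. V_2 = 0.003237 V
2. I_R1 = 0.001199 A
3. P_R2 = 1.078e-05 W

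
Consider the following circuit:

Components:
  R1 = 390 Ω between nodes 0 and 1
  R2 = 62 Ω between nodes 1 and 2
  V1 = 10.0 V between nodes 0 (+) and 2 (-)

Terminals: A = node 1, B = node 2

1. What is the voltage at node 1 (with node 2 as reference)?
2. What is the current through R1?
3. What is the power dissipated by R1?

Nodal analysis, taking node 2 as the 0 V reference.
Source V1 fixes V_0 = 10 V.
KCL at each unknown node (sum of currents leaving = 0; resistances in Ω):
  Node 1: (V_1 - 10)/390 + (V_1 - 0)/62 = 0
Collecting terms: 0.01869 × V_1 = 0.02564  =>  V_1 = 1.372 V
Part 1:
  Read off the nodal solution: V_1 = 1.372 V
Part 2:
  I_R1 = (V_0 - V_1)/R1 = (10 - 1.372)/390 = 0.02212 A
  Magnitude: I_R1 = 0.02212 A
Part 3:
  I_R1 = (V_0 - V_1)/R1 = (10 - 1.372)/390 = 0.02212 A
  P_R1 = I_R1² × R1 = (0.02212)² × 390 = 0.1909 W

Final answers:
1. V_1 = 1.372 V
2. I_R1 = 0.02212 A
3. P_R1 = 0.1909 W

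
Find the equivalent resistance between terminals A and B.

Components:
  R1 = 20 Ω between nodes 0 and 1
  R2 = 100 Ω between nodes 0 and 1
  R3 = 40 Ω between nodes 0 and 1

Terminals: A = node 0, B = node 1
Reduce the network between node 0 (A) and node 1 (B) by series/parallel combination:
  Rp1 = R1 ‖ R2 ‖ R3 (parallel, all between nodes 0 and 1) = 1/(1/20 + 1/100 + 1/40) = 11.76 Ω
R_eq = 11.76 Ω

Final answer: 11.76 Ω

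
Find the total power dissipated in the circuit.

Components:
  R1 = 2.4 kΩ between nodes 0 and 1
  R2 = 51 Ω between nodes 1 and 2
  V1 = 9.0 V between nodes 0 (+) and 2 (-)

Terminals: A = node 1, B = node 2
Nodal analysis, taking node 2 as the 0 V reference.
Source V1 fixes V_0 = 9 V.
KCL at each unknown node (sum of currents leaving = 0; resistances in Ω):
  Node 1: (V_1 - 9)/2400 + (V_1 - 0)/51 = 0
Collecting terms: 0.02002 × V_1 = 0.00375  =>  V_1 = 0.1873 V
Power in each resistor, P = (ΔV)²/R:
  P_R1 = (9 - 0.1873)²/2400 = 0.03236 W
  P_R2 = (0.1873 - 0)²/51 = 0.0006877 W
P_total = P_R1 + P_R2 = 0.03305 W

Final answer: 0.03305 W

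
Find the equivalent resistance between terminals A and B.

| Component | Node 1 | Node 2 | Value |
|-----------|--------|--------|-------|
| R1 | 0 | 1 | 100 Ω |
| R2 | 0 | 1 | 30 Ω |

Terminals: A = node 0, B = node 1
Reduce the network between node 0 (A) and node 1 (B) by series/parallel combination:
  Rp1 = R1 ‖ R2 (parallel, both between nodes 0 and 1) = 1/(1/100 + 1/30) = 23.08 Ω
R_eq = 23.08 Ω

Final answer: 23.08 Ω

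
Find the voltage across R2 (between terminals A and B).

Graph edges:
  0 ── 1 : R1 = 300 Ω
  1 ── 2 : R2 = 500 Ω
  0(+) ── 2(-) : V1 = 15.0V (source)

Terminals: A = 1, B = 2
R1 and R2 are in series across V1 (node 0 → node 1 → node 2), and the output A–B is taken across R2, so this is a voltage divider.
Series current: I = V1/(R1 + R2) = 15/(300 + 500) = 15/800 = 0.01875 A
V_R2 = I × R2 = V1 × R2/(R1 + R2) = 15 × 500/800 = 9.375 V

Final answer: 9.375 V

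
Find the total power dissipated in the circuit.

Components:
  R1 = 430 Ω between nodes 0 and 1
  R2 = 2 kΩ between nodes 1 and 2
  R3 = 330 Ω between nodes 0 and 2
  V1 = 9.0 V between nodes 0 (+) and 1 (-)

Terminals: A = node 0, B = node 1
Nodal analysis, taking node 1 as the 0 V reference.
Source V1 fixes V_0 = 9 V.
KCL at each unknown node (sum of currents leaving = 0; resistances in Ω):
  Node 2: (V_2 - 0)/2000 + (V_2 - 9)/330 = 0
Collecting terms: 0.00353 × V_2 = 0.02727  =>  V_2 = 7.725 V
Power in each resistor, P = (ΔV)²/R:
  P_R1 = (9 - 0)²/430 = 0.1884 W
  P_R2 = (0 - 7.725)²/2000 = 0.02984 W
  P_R3 = (9 - 7.725)²/330 = 0.004924 W
P_total = P_R1 + P_R2 + P_R3 = 0.2231 W

Final answer: 0.2231 W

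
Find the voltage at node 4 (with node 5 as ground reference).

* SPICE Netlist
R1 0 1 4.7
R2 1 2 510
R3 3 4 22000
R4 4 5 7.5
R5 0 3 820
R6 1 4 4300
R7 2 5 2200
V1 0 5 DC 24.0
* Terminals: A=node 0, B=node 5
Nodal analysis, taking node 5 as the 0 V reference.
Source V1 fixes V_0 = 24 V.
KCL at each unknown node (sum of currents leaving = 0; resistances in Ω):
  Node 1: (V_1 - 24)/4.7 + (V_1 - V_2)/510 + (V_1 - V_4)/4300 = 0
  Node 2: (V_2 - V_1)/510 + (V_2 - 0)/2200 = 0
  Node 3: (V_3 - V_4)/22000 + (V_3 - 24)/820 = 0
  Node 4: (V_4 - V_3)/22000 + (V_4 - 0)/7.5 + (V_4 - V_1)/4300 = 0
Collecting terms (coefficients in siemens):
  0.215·V_1 - 0.001961·V_2 - 0.0002326·V_4 = 5.106
  0.002415·V_2 - 0.001961·V_1 = 0
  0.001265·V_3 - 0.00004545·V_4 = 0.02927
  0.1336·V_4 - 0.0002326·V_1 - 0.00004545·V_3 = 0
Solving these 4 simultaneous equations (Gaussian elimination) gives:
  V_1 = 23.93 V, V_2 = 19.43 V, V_3 = 23.14 V, V_4 = 0.04953 V
The requested potential is V_4 = 0.04953 V.

Final answer: V_4 = 0.04953 V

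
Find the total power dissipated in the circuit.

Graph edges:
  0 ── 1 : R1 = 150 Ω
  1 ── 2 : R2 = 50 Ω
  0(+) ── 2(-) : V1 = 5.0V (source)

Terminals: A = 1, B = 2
Nodal analysis, taking node 2 as the 0 V reference.
Source V1 fixes V_0 = 5 V.
KCL at each unknown node (sum of currents leaving = 0; resistances in Ω):
  Node 1: (V_1 - 5)/150 + (V_1 - 0)/50 = 0
Collecting terms: 0.02667 × V_1 = 0.03333  =>  V_1 = 1.25 V
Power in each resistor, P = (ΔV)²/R:
  P_R1 = (5 - 1.25)²/150 = 0.09375 W
  P_R2 = (1.25 - 0)²/50 = 0.03125 W
P_total = P_R1 + P_R2 = 0.125 W

Final answer: 0.125 W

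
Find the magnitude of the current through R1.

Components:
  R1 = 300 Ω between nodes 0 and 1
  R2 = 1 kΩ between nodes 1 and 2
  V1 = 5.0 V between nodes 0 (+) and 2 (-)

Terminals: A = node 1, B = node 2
Nodal analysis, taking node 2 as the 0 V reference.
Source V1 fixes V_0 = 5 V.
KCL at each unknown node (sum of currents leaving = 0; resistances in Ω):
  Node 1: (V_1 - 5)/300 + (V_1 - 0)/1000 = 0
Collecting terms: 0.004333 × V_1 = 0.01667  =>  V_1 = 3.846 V
I_R1 = (V_0 - V_1)/R1 = (5 - 3.846)/300 = 0.003846 A
|I_R1| = 0.003846 A

Final answer: |I_R1| = 0.003846 A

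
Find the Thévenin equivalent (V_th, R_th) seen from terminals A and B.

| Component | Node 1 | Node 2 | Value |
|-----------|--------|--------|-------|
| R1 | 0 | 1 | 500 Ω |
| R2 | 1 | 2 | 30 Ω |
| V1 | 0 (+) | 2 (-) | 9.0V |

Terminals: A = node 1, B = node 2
Step 1 — V_th is the open-circuit voltage V_A - V_B (nothing connected across the terminals).
Nodal analysis, taking node 2 as the 0 V reference.
Source V1 fixes V_0 = 9 V.
KCL at each unknown node (sum of currents leaving = 0; resistances in Ω):
  Node 1: (V_1 - 9)/500 + (V_1 - 0)/30 = 0
Collecting terms: 0.03533 × V_1 = 0.018  =>  V_1 = 0.5094 V
V_th = V_1 - V_2 = 0.5094 - 0 = 0.5094 V
Step 2 — R_th: zero the source — replace V1 by a short circuit (node 2 merges into node 0) — and find the resistance seen between A (node 1) and B (node 0).
Reduce the network between node 1 (A) and node 0 (B) by series/parallel combination:
  Rp1 = R1 ‖ R2 (parallel, both between nodes 0 and 1) = 1/(1/500 + 1/30) = 28.3 Ω
R_th = 28.3 Ω

Final answer: V_th = 0.5094 V, R_th = 28.3 Ω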